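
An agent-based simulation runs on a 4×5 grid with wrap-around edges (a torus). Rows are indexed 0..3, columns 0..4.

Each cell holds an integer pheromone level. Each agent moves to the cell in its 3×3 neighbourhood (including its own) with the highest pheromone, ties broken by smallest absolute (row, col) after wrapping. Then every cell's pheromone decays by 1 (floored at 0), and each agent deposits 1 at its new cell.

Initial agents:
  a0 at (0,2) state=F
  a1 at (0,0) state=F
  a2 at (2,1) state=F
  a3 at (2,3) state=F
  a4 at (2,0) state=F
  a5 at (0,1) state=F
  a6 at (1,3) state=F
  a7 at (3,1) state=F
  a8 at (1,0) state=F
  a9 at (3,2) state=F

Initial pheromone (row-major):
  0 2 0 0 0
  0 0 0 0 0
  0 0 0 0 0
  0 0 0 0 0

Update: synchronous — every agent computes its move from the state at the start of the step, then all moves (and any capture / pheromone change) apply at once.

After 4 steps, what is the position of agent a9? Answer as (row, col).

t=1: a0@(0,1) a1@(0,1) a2@(1,0) a3@(1,2) a4@(1,0) a5@(0,1) a6@(0,2) a7@(0,1) a8@(0,1) a9@(0,1) | pheromone: 0 7 1 0 0 / 2 0 1 0 0 / 0 0 0 0 0 / 0 0 0 0 0
t=2: a0@(0,1) a1@(0,1) a2@(0,1) a3@(0,1) a4@(0,1) a5@(0,1) a6@(0,1) a7@(0,1) a8@(0,1) a9@(0,1) | pheromone: 0 16 0 0 0 / 1 0 0 0 0 / 0 0 0 0 0 / 0 0 0 0 0
t=3: a0@(0,1) a1@(0,1) a2@(0,1) a3@(0,1) a4@(0,1) a5@(0,1) a6@(0,1) a7@(0,1) a8@(0,1) a9@(0,1) | pheromone: 0 25 0 0 0 / 0 0 0 0 0 / 0 0 0 0 0 / 0 0 0 0 0
t=4: a0@(0,1) a1@(0,1) a2@(0,1) a3@(0,1) a4@(0,1) a5@(0,1) a6@(0,1) a7@(0,1) a8@(0,1) a9@(0,1) | pheromone: 0 34 0 0 0 / 0 0 0 0 0 / 0 0 0 0 0 / 0 0 0 0 0

(0, 1)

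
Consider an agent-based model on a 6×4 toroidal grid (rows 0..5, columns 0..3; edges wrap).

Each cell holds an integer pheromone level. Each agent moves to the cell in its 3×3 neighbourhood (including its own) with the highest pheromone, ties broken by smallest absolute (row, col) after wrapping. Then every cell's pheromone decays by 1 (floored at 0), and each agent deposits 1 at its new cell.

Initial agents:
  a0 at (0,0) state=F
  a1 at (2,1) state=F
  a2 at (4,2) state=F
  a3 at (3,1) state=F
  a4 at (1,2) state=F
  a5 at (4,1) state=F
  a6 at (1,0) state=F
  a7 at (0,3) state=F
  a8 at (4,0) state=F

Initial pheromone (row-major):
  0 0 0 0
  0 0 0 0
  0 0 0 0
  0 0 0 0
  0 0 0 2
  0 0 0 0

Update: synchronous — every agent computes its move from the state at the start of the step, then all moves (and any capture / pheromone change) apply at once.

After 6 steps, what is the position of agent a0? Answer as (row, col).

(0, 0)

t=1: a0@(0,0) a1@(1,0) a2@(4,3) a3@(2,0) a4@(0,1) a5@(3,0) a6@(0,0) a7@(0,0) a8@(4,3) | pheromone: 3 1 0 0 / 1 0 0 0 / 1 0 0 0 / 1 0 0 0 / 0 0 0 3 / 0 0 0 0
t=2: a0@(0,0) a1@(0,0) a2@(4,3) a3@(1,0) a4@(0,0) a5@(4,3) a6@(0,0) a7@(0,0) a8@(4,3) | pheromone: 7 0 0 0 / 1 0 0 0 / 0 0 0 0 / 0 0 0 0 / 0 0 0 5 / 0 0 0 0
t=3: a0@(0,0) a1@(0,0) a2@(4,3) a3@(0,0) a4@(0,0) a5@(4,3) a6@(0,0) a7@(0,0) a8@(4,3) | pheromone: 12 0 0 0 / 0 0 0 0 / 0 0 0 0 / 0 0 0 0 / 0 0 0 7 / 0 0 0 0
t=4: a0@(0,0) a1@(0,0) a2@(4,3) a3@(0,0) a4@(0,0) a5@(4,3) a6@(0,0) a7@(0,0) a8@(4,3) | pheromone: 17 0 0 0 / 0 0 0 0 / 0 0 0 0 / 0 0 0 0 / 0 0 0 9 / 0 0 0 0
t=5: a0@(0,0) a1@(0,0) a2@(4,3) a3@(0,0) a4@(0,0) a5@(4,3) a6@(0,0) a7@(0,0) a8@(4,3) | pheromone: 22 0 0 0 / 0 0 0 0 / 0 0 0 0 / 0 0 0 0 / 0 0 0 11 / 0 0 0 0
t=6: a0@(0,0) a1@(0,0) a2@(4,3) a3@(0,0) a4@(0,0) a5@(4,3) a6@(0,0) a7@(0,0) a8@(4,3) | pheromone: 27 0 0 0 / 0 0 0 0 / 0 0 0 0 / 0 0 0 0 / 0 0 0 13 / 0 0 0 0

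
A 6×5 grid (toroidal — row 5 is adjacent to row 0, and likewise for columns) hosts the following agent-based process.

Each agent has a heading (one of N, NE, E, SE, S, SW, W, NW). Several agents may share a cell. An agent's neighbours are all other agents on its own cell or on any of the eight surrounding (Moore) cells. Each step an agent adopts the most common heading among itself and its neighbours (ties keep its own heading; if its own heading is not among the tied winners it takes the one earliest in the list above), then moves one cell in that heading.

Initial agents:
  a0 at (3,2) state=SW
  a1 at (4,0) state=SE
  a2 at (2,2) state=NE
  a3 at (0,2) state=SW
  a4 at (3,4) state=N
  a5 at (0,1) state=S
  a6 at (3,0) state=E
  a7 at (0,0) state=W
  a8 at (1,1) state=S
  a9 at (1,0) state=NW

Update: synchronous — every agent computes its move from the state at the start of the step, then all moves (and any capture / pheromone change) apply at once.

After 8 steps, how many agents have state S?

t=1: a0@(4,1):SW a1@(5,1):SE a2@(1,3):NE a3@(1,2):S a4@(2,4):N a5@(1,1):S a6@(3,1):E a7@(1,0):S a8@(2,1):S a9@(2,0):S
t=2: a0@(5,0):SW a1@(0,2):SE a2@(0,4):NE a3@(2,2):S a4@(3,4):S a5@(2,1):S a6@(4,1):S a7@(2,0):S a8@(3,1):S a9@(3,0):S
t=3: a0@(0,4):SW a1@(1,3):SE a2@(5,0):NE a3@(3,2):S a4@(4,4):S a5@(3,1):S a6@(5,1):S a7@(3,0):S a8@(4,1):S a9@(4,0):S
t=4: a0@(1,3):SW a1@(2,4):SE a2@(0,0):S a3@(4,2):S a4@(5,4):S a5@(4,1):S a6@(0,1):S a7@(4,0):S a8@(5,1):S a9@(5,0):S
t=5: a0@(2,2):SW a1@(3,0):SE a2@(1,0):S a3@(5,2):S a4@(0,4):S a5@(5,1):S a6@(1,1):S a7@(5,0):S a8@(0,1):S a9@(0,0):S
t=6: a0@(3,1):SW a1@(4,1):SE a2@(2,0):S a3@(0,2):S a4@(1,4):S a5@(0,1):S a6@(2,1):S a7@(0,0):S a8@(1,1):S a9@(1,0):S
t=7: a0@(4,1):S a1@(5,2):SE a2@(3,0):S a3@(1,2):S a4@(2,4):S a5@(1,1):S a6@(3,1):S a7@(1,0):S a8@(2,1):S a9@(2,0):S
t=8: a0@(5,1):S a1@(0,3):SE a2@(4,0):S a3@(2,2):S a4@(3,4):S a5@(2,1):S a6@(4,1):S a7@(2,0):S a8@(3,1):S a9@(3,0):S

9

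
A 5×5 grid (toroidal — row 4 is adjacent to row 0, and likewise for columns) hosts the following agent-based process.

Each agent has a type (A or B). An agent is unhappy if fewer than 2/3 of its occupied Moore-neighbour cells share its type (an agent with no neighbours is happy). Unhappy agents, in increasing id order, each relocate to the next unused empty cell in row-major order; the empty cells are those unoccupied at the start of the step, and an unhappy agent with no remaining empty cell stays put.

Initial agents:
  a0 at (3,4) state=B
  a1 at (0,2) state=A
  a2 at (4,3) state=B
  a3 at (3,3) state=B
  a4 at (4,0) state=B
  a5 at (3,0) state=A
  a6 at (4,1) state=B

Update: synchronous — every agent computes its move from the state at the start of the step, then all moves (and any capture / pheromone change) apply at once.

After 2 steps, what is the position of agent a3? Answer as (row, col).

t=1: a0@(3,4):B a1@(0,0):A a2@(4,3):B a3@(3,3):B a4@(4,0):B a5@(0,1):A a6@(0,3):B
t=2: a0@(3,4):B a1@(0,2):A a2@(4,3):B a3@(3,3):B a4@(0,4):B a5@(1,0):A a6@(0,3):B

(3, 3)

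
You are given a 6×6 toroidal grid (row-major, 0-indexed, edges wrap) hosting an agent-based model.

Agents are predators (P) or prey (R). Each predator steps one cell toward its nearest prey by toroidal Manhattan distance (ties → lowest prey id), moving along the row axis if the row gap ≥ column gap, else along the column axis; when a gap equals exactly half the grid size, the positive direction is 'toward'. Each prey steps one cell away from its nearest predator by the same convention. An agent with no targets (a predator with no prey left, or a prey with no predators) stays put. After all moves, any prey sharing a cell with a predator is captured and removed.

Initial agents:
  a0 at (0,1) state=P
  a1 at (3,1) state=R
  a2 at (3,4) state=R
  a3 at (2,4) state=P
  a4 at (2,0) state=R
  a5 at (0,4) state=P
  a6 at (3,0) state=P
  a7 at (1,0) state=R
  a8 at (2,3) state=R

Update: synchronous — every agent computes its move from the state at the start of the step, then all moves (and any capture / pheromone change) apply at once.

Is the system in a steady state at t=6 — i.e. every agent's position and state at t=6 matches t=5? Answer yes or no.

no

t=1: a0@(1,1):P a1@(3,2):R a2@(4,4):R a3@(3,4):P a4@(1,0):R a5@(1,4):P a6@(3,1):P a7@(2,0):R a8@(2,2):R
t=2: a0@(1,0):P a1@(3,3):R a2@(5,4):R a3@(4,4):P a5@(1,5):P a6@(3,2):P a7@(3,0):R
t=3: a0@(2,0):P a1@(3,4):R a2@(0,4):R a3@(5,4):P a5@(0,5):P a6@(3,3):P a7@(4,0):R
t=4: a0@(3,0):P a1@(3,5):R a2@(1,4):R a3@(0,4):P a5@(0,4):P a6@(3,4):P a7@(5,0):R
t=5: a0@(3,5):P a1@(3,4):R a2@(2,4):R a3@(1,4):P a5@(1,4):P a6@(3,5):P a7@(0,0):R
t=6: a0@(3,4):P a1@(3,3):R a3@(2,4):P a5@(2,4):P a6@(3,4):P a7@(0,1):R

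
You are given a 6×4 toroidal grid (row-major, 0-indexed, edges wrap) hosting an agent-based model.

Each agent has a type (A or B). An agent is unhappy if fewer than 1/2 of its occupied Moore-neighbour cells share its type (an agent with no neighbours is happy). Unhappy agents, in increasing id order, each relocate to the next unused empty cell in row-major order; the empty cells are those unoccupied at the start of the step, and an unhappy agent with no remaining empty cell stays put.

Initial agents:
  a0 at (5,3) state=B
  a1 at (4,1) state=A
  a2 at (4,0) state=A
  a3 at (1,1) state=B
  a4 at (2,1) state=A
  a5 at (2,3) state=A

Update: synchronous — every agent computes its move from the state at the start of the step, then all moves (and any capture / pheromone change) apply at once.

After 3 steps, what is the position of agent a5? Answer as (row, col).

(2, 3)

t=1: a0@(0,0):B a1@(4,1):A a2@(4,0):A a3@(0,1):B a4@(0,2):A a5@(2,3):A
t=2: a0@(0,0):B a1@(4,1):A a2@(4,0):A a3@(0,1):B a4@(0,3):A a5@(2,3):A
t=3: a0@(0,0):B a1@(4,1):A a2@(4,0):A a3@(0,1):B a4@(0,2):A a5@(2,3):A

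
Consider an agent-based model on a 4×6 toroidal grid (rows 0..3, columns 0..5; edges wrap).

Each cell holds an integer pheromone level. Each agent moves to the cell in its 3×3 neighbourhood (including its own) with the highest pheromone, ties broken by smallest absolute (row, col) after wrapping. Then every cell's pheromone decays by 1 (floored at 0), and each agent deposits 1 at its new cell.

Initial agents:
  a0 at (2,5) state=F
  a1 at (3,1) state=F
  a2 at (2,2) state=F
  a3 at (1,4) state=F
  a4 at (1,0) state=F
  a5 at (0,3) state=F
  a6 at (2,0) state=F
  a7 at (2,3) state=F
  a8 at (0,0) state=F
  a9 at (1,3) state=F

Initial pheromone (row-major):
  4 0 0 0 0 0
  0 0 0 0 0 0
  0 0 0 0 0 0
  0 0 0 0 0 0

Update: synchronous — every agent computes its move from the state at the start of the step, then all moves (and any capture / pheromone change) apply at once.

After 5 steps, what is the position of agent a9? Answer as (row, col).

(0, 2)

t=1: a0@(1,0) a1@(0,0) a2@(1,1) a3@(0,3) a4@(0,0) a5@(0,2) a6@(1,0) a7@(1,2) a8@(0,0) a9@(0,2) | pheromone: 6 0 2 1 0 0 / 2 1 1 0 0 0 / 0 0 0 0 0 0 / 0 0 0 0 0 0
t=2: a0@(0,0) a1@(0,0) a2@(0,0) a3@(0,2) a4@(0,0) a5@(0,2) a6@(0,0) a7@(0,2) a8@(0,0) a9@(0,2) | pheromone: 11 0 5 0 0 0 / 1 0 0 0 0 0 / 0 0 0 0 0 0 / 0 0 0 0 0 0
t=3: a0@(0,0) a1@(0,0) a2@(0,0) a3@(0,2) a4@(0,0) a5@(0,2) a6@(0,0) a7@(0,2) a8@(0,0) a9@(0,2) | pheromone: 16 0 8 0 0 0 / 0 0 0 0 0 0 / 0 0 0 0 0 0 / 0 0 0 0 0 0
t=4: a0@(0,0) a1@(0,0) a2@(0,0) a3@(0,2) a4@(0,0) a5@(0,2) a6@(0,0) a7@(0,2) a8@(0,0) a9@(0,2) | pheromone: 21 0 11 0 0 0 / 0 0 0 0 0 0 / 0 0 0 0 0 0 / 0 0 0 0 0 0
t=5: a0@(0,0) a1@(0,0) a2@(0,0) a3@(0,2) a4@(0,0) a5@(0,2) a6@(0,0) a7@(0,2) a8@(0,0) a9@(0,2) | pheromone: 26 0 14 0 0 0 / 0 0 0 0 0 0 / 0 0 0 0 0 0 / 0 0 0 0 0 0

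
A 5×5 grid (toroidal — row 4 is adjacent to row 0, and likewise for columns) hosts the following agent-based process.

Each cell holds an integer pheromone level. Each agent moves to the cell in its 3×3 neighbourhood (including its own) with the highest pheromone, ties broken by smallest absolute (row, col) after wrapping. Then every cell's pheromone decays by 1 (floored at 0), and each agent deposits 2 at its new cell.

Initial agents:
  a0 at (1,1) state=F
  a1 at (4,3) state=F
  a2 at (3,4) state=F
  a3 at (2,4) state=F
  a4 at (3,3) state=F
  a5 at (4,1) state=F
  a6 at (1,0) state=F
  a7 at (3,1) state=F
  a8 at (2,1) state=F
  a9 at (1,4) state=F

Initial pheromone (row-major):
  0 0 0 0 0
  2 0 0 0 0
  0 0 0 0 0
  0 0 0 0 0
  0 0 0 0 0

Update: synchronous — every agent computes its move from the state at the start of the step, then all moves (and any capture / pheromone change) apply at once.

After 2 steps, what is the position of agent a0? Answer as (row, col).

t=1: a0@(1,0) a1@(0,2) a2@(2,0) a3@(1,0) a4@(2,2) a5@(0,0) a6@(1,0) a7@(2,0) a8@(1,0) a9@(1,0) | pheromone: 2 0 2 0 0 / 11 0 0 0 0 / 4 0 2 0 0 / 0 0 0 0 0 / 0 0 0 0 0
t=2: a0@(1,0) a1@(0,2) a2@(1,0) a3@(1,0) a4@(2,2) a5@(1,0) a6@(1,0) a7@(1,0) a8@(1,0) a9@(1,0) | pheromone: 1 0 3 0 0 / 26 0 0 0 0 / 3 0 3 0 0 / 0 0 0 0 0 / 0 0 0 0 0

(1, 0)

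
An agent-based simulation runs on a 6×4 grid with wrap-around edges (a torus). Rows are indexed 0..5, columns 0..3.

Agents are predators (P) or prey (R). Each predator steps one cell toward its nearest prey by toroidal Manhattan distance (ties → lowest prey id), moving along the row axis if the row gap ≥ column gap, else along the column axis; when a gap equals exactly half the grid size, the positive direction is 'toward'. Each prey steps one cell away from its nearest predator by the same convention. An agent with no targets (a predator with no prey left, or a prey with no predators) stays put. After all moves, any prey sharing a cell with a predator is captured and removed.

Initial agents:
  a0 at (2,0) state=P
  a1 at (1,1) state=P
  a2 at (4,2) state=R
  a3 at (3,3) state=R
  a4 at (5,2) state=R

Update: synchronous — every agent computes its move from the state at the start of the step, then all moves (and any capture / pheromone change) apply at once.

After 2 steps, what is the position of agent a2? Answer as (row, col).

(4, 2)

t=1: a0@(3,0):P a1@(0,1):P a2@(5,2):R a3@(4,3):R a4@(4,2):R
t=2: a0@(4,0):P a1@(5,1):P a2@(4,2):R a3@(5,3):R a4@(4,1):R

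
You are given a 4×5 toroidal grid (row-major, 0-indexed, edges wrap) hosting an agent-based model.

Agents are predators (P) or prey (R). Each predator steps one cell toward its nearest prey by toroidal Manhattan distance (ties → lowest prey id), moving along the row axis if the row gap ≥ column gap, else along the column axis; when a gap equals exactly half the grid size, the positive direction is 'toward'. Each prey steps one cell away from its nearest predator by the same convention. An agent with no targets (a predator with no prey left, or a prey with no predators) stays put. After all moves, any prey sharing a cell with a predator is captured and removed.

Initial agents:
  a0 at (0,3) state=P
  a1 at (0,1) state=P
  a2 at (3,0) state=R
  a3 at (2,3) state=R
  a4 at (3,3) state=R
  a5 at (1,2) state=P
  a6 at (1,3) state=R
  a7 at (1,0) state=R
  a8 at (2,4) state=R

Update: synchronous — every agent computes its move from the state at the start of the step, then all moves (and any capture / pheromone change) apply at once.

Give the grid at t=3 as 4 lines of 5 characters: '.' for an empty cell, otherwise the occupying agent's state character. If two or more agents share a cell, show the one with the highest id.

R..R.
.P.P.
.....
.....

t=1: a0@(3,3):P a1@(3,1):P a2@(2,0):R a4@(2,3):R a5@(1,3):P a6@(2,3):R a7@(2,0):R a8@(1,4):R
t=2: a0@(2,3):P a1@(2,1):P a2@(1,0):R a4@(1,3):R a5@(2,3):P a6@(1,3):R a7@(1,0):R a8@(1,0):R
t=3: a0@(1,3):P a1@(1,1):P a2@(0,0):R a4@(0,3):R a5@(1,3):P a6@(0,3):R a7@(0,0):R a8@(0,0):R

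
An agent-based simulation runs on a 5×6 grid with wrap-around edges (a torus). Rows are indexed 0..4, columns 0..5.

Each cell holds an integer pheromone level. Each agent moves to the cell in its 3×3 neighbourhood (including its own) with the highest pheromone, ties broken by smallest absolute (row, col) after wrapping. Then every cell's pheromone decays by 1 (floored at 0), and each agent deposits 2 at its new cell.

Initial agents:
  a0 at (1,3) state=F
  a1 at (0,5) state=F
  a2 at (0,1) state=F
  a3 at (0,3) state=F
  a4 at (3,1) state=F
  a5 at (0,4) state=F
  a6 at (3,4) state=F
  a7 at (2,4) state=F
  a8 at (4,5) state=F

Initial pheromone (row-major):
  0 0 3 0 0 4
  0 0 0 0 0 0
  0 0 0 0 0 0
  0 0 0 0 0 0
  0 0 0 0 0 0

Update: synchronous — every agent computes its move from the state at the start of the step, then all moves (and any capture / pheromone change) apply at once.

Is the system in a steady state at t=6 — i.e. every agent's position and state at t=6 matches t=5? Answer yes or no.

yes

t=1: a0@(0,2) a1@(0,5) a2@(0,2) a3@(0,2) a4@(2,0) a5@(0,5) a6@(2,3) a7@(1,3) a8@(0,5) | pheromone: 0 0 8 0 0 9 / 0 0 0 2 0 0 / 2 0 0 2 0 0 / 0 0 0 0 0 0 / 0 0 0 0 0 0
t=2: a0@(0,2) a1@(0,5) a2@(0,2) a3@(0,2) a4@(2,0) a5@(0,5) a6@(1,3) a7@(0,2) a8@(0,5) | pheromone: 0 0 15 0 0 14 / 0 0 0 3 0 0 / 3 0 0 1 0 0 / 0 0 0 0 0 0 / 0 0 0 0 0 0
t=3: a0@(0,2) a1@(0,5) a2@(0,2) a3@(0,2) a4@(2,0) a5@(0,5) a6@(0,2) a7@(0,2) a8@(0,5) | pheromone: 0 0 24 0 0 19 / 0 0 0 2 0 0 / 4 0 0 0 0 0 / 0 0 0 0 0 0 / 0 0 0 0 0 0
t=4: a0@(0,2) a1@(0,5) a2@(0,2) a3@(0,2) a4@(2,0) a5@(0,5) a6@(0,2) a7@(0,2) a8@(0,5) | pheromone: 0 0 33 0 0 24 / 0 0 0 1 0 0 / 5 0 0 0 0 0 / 0 0 0 0 0 0 / 0 0 0 0 0 0
t=5: a0@(0,2) a1@(0,5) a2@(0,2) a3@(0,2) a4@(2,0) a5@(0,5) a6@(0,2) a7@(0,2) a8@(0,5) | pheromone: 0 0 42 0 0 29 / 0 0 0 0 0 0 / 6 0 0 0 0 0 / 0 0 0 0 0 0 / 0 0 0 0 0 0
t=6: a0@(0,2) a1@(0,5) a2@(0,2) a3@(0,2) a4@(2,0) a5@(0,5) a6@(0,2) a7@(0,2) a8@(0,5) | pheromone: 0 0 51 0 0 34 / 0 0 0 0 0 0 / 7 0 0 0 0 0 / 0 0 0 0 0 0 / 0 0 0 0 0 0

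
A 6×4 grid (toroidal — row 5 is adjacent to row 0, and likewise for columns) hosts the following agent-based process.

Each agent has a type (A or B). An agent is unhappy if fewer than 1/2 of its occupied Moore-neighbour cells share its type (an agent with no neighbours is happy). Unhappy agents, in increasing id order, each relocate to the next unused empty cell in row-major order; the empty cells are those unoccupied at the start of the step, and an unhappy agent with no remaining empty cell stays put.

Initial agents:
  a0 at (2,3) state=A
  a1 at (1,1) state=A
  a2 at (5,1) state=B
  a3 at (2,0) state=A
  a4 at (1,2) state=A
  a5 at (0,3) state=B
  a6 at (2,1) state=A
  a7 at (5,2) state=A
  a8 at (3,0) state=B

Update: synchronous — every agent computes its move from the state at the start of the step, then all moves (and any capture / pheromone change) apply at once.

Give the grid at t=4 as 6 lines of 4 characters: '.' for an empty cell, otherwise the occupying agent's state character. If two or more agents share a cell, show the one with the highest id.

B.A.
BAAB
AA.A
....
....
....

t=1: a0@(2,3):A a1@(1,1):A a2@(0,0):B a3@(2,0):A a4@(1,2):A a5@(0,1):B a6@(2,1):A a7@(0,2):A a8@(1,0):B
t=2: a0@(2,3):A a1@(1,1):A a2@(0,0):B a3@(2,0):A a4@(1,2):A a5@(0,3):B a6@(2,1):A a7@(0,2):A a8@(1,3):B
t=3: a0@(2,3):A a1@(1,1):A a2@(0,0):B a3@(2,0):A a4@(1,2):A a5@(0,3):B a6@(2,1):A a7@(0,2):A a8@(0,1):B
t=4: a0@(2,3):A a1@(1,1):A a2@(0,0):B a3@(2,0):A a4@(1,2):A a5@(1,0):B a6@(2,1):A a7@(0,2):A a8@(1,3):B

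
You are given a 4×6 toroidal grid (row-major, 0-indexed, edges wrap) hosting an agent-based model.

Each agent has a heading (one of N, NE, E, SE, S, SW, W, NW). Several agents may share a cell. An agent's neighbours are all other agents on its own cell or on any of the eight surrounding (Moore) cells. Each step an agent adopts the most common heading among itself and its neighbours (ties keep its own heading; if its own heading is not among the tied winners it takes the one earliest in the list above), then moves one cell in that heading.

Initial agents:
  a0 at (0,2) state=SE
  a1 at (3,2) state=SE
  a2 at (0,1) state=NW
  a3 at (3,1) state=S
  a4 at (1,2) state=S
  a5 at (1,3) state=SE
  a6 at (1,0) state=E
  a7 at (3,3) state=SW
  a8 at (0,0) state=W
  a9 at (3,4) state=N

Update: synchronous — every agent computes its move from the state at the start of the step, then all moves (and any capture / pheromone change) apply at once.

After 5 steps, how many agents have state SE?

10

t=1: a0@(1,3):SE a1@(0,3):SE a2@(1,2):SE a3@(0,2):SE a4@(2,3):SE a5@(2,4):SE a6@(1,1):E a7@(0,4):SE a8@(0,5):W a9@(2,4):N
t=2: a0@(2,4):SE a1@(1,4):SE a2@(2,3):SE a3@(1,3):SE a4@(3,4):SE a5@(3,5):SE a6@(2,2):SE a7@(1,5):SE a8@(0,4):W a9@(3,5):SE
t=3: a0@(3,5):SE a1@(2,5):SE a2@(3,4):SE a3@(2,4):SE a4@(0,5):SE a5@(0,0):SE a6@(3,3):SE a7@(2,0):SE a8@(1,5):SE a9@(0,0):SE
t=4: a0@(0,0):SE a1@(3,0):SE a2@(0,5):SE a3@(3,5):SE a4@(1,0):SE a5@(1,1):SE a6@(0,4):SE a7@(3,1):SE a8@(2,0):SE a9@(1,1):SE
t=5: a0@(1,1):SE a1@(0,1):SE a2@(1,0):SE a3@(0,0):SE a4@(2,1):SE a5@(2,2):SE a6@(1,5):SE a7@(0,2):SE a8@(3,1):SE a9@(2,2):SE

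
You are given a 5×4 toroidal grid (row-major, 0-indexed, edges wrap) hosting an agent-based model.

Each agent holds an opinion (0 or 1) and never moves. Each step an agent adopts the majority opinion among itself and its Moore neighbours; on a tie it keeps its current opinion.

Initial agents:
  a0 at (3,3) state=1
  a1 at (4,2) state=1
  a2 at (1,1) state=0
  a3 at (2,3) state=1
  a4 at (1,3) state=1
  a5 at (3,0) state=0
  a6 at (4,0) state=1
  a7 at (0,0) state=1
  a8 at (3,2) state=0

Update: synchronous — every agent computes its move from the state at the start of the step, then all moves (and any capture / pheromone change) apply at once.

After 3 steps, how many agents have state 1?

8

t=1: a0@(3,3):1 a1@(4,2):1 a2@(1,1):0 a3@(2,3):1 a4@(1,3):1 a5@(3,0):1 a6@(4,0):1 a7@(0,0):1 a8@(3,2):1
t=2: (unchanged — steady state)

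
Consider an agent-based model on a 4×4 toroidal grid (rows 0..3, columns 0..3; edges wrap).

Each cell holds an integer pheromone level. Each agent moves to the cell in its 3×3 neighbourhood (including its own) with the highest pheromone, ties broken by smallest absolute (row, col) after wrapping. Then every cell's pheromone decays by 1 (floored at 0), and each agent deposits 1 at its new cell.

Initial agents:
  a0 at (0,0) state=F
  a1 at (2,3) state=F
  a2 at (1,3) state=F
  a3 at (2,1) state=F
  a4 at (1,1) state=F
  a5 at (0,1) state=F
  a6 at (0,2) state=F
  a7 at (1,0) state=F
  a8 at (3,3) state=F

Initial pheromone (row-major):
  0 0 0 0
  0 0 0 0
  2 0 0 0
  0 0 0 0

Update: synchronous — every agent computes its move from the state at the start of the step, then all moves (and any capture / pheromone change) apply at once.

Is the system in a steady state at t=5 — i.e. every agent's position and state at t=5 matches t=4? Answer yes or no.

t=1: a0@(0,0) a1@(2,0) a2@(2,0) a3@(2,0) a4@(2,0) a5@(0,0) a6@(0,1) a7@(2,0) a8@(2,0) | pheromone: 2 1 0 0 / 0 0 0 0 / 7 0 0 0 / 0 0 0 0
t=2: a0@(0,0) a1@(2,0) a2@(2,0) a3@(2,0) a4@(2,0) a5@(0,0) a6@(0,0) a7@(2,0) a8@(2,0) | pheromone: 4 0 0 0 / 0 0 0 0 / 12 0 0 0 / 0 0 0 0
t=3: a0@(0,0) a1@(2,0) a2@(2,0) a3@(2,0) a4@(2,0) a5@(0,0) a6@(0,0) a7@(2,0) a8@(2,0) | pheromone: 6 0 0 0 / 0 0 0 0 / 17 0 0 0 / 0 0 0 0
t=4: a0@(0,0) a1@(2,0) a2@(2,0) a3@(2,0) a4@(2,0) a5@(0,0) a6@(0,0) a7@(2,0) a8@(2,0) | pheromone: 8 0 0 0 / 0 0 0 0 / 22 0 0 0 / 0 0 0 0
t=5: a0@(0,0) a1@(2,0) a2@(2,0) a3@(2,0) a4@(2,0) a5@(0,0) a6@(0,0) a7@(2,0) a8@(2,0) | pheromone: 10 0 0 0 / 0 0 0 0 / 27 0 0 0 / 0 0 0 0

yes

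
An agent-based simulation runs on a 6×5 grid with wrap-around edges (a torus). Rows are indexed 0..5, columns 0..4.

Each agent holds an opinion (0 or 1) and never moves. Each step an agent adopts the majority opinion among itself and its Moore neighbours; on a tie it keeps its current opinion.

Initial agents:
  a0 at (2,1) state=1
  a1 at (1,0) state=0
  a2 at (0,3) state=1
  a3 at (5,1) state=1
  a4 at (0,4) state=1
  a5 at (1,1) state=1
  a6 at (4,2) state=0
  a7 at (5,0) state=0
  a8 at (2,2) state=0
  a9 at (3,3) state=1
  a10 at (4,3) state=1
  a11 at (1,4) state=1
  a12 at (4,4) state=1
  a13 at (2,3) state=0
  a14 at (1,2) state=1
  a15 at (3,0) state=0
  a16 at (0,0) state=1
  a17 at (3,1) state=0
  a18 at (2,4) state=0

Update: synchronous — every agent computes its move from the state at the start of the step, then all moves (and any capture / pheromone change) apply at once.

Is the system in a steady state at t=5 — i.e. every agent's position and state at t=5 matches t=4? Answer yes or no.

no

t=1: a0@(2,1):0 a1@(1,0):1 a2@(0,3):1 a3@(5,1):1 a4@(0,4):1 a5@(1,1):1 a6@(4,2):1 a7@(5,0):1 a8@(2,2):1 a9@(3,3):0 a10@(4,3):1 a11@(1,4):1 a12@(4,4):1 a13@(2,3):0 a14@(1,2):1 a15@(3,0):0 a16@(0,0):1 a17@(3,1):0 a18@(2,4):0
t=2: a0@(2,1):1 a1@(1,0):1 a2@(0,3):1 a3@(5,1):1 a4@(0,4):1 a5@(1,1):1 a6@(4,2):1 a7@(5,0):1 a8@(2,2):0 a9@(3,3):1 a10@(4,3):1 a11@(1,4):1 a12@(4,4):1 a13@(2,3):0 a14@(1,2):1 a15@(3,0):0 a16@(0,0):1 a17@(3,1):0 a18@(2,4):0
t=3: a0@(2,1):1 a1@(1,0):1 a2@(0,3):1 a3@(5,1):1 a4@(0,4):1 a5@(1,1):1 a6@(4,2):1 a7@(5,0):1 a8@(2,2):1 a9@(3,3):1 a10@(4,3):1 a11@(1,4):1 a12@(4,4):1 a13@(2,3):0 a14@(1,2):1 a15@(3,0):0 a16@(0,0):1 a17@(3,1):0 a18@(2,4):0
t=4: a0@(2,1):1 a1@(1,0):1 a2@(0,3):1 a3@(5,1):1 a4@(0,4):1 a5@(1,1):1 a6@(4,2):1 a7@(5,0):1 a8@(2,2):1 a9@(3,3):1 a10@(4,3):1 a11@(1,4):1 a12@(4,4):1 a13@(2,3):1 a14@(1,2):1 a15@(3,0):0 a16@(0,0):1 a17@(3,1):1 a18@(2,4):0
t=5: a0@(2,1):1 a1@(1,0):1 a2@(0,3):1 a3@(5,1):1 a4@(0,4):1 a5@(1,1):1 a6@(4,2):1 a7@(5,0):1 a8@(2,2):1 a9@(3,3):1 a10@(4,3):1 a11@(1,4):1 a12@(4,4):1 a13@(2,3):1 a14@(1,2):1 a15@(3,0):1 a16@(0,0):1 a17@(3,1):1 a18@(2,4):1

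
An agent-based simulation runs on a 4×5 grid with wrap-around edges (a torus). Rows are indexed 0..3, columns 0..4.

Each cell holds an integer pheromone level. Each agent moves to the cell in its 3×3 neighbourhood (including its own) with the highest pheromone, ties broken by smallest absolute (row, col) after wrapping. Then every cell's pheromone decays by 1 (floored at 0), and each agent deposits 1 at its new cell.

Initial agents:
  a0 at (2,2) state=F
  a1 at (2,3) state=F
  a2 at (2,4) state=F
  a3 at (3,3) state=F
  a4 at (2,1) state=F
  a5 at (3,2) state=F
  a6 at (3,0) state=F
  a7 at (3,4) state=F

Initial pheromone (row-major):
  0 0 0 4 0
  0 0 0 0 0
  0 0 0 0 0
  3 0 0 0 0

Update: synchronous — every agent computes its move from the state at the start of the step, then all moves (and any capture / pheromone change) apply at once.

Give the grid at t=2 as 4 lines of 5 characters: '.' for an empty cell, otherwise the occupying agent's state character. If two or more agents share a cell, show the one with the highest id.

t=1: a0@(1,1) a1@(1,2) a2@(3,0) a3@(0,3) a4@(3,0) a5@(0,3) a6@(3,0) a7@(0,3) | pheromone: 0 0 0 6 0 / 0 1 1 0 0 / 0 0 0 0 0 / 5 0 0 0 0
t=2: a0@(1,1) a1@(0,3) a2@(3,0) a3@(0,3) a4@(3,0) a5@(0,3) a6@(3,0) a7@(0,3) | pheromone: 0 0 0 9 0 / 0 1 0 0 0 / 0 0 0 0 0 / 7 0 0 0 0

...F.
.F...
.....
F....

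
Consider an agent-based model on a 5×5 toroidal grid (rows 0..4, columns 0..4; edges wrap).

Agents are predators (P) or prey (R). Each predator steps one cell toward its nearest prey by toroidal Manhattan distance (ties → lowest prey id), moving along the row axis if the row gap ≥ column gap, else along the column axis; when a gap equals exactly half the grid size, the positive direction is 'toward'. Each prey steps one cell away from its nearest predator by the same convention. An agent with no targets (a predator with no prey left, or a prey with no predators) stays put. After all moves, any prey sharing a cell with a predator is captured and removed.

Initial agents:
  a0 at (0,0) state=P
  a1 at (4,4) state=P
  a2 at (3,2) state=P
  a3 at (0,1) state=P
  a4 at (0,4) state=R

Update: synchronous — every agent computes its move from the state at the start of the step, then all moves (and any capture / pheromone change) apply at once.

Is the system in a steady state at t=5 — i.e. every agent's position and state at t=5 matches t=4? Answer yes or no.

t=1: a0@(0,4):P a1@(0,4):P a2@(4,2):P a3@(0,0):P a4@(0,3):R
t=2: a0@(0,3):P a1@(0,3):P a2@(0,2):P a3@(0,4):P
t=3: (unchanged — steady state)

yes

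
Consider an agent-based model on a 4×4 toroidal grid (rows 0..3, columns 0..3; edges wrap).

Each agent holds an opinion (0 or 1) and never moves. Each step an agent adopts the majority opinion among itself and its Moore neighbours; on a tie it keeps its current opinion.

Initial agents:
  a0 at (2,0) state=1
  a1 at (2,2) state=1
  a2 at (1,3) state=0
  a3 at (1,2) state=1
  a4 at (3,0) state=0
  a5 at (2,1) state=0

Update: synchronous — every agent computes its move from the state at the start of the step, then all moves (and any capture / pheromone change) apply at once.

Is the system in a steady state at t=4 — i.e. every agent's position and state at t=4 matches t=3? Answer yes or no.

t=1: a0@(2,0):0 a1@(2,2):1 a2@(1,3):1 a3@(1,2):1 a4@(3,0):0 a5@(2,1):1
t=2: (unchanged — steady state)

yes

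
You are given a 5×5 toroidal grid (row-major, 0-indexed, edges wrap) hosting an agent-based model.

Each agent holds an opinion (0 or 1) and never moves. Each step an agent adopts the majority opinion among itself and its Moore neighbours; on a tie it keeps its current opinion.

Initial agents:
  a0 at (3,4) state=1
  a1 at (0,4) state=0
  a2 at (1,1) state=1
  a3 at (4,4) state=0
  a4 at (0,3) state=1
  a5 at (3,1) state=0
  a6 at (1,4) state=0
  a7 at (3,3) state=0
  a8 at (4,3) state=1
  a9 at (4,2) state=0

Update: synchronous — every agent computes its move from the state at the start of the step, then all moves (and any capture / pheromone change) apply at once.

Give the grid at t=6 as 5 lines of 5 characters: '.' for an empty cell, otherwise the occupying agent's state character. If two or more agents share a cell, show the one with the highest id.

...00
.1..0
.....
.0.00
..000

t=1: a0@(3,4):1 a1@(0,4):0 a2@(1,1):1 a3@(4,4):0 a4@(0,3):0 a5@(3,1):0 a6@(1,4):0 a7@(3,3):0 a8@(4,3):0 a9@(4,2):0
t=2: a0@(3,4):0 a1@(0,4):0 a2@(1,1):1 a3@(4,4):0 a4@(0,3):0 a5@(3,1):0 a6@(1,4):0 a7@(3,3):0 a8@(4,3):0 a9@(4,2):0
t=3: (unchanged — steady state)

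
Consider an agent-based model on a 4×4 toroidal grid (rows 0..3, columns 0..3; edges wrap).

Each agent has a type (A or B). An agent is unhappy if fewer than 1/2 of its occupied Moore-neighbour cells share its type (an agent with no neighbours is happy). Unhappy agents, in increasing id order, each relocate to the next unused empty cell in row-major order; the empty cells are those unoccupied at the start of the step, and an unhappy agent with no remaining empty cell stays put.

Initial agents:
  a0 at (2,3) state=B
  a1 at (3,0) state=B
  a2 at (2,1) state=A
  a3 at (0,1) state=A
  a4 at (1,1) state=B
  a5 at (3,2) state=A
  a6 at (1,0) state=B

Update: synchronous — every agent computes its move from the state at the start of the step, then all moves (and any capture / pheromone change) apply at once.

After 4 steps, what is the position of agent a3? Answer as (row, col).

(0, 3)

t=1: a0@(2,3):B a1@(0,0):B a2@(0,2):A a3@(0,3):A a4@(1,2):B a5@(3,2):A a6@(1,0):B
t=2: a0@(2,3):B a1@(0,0):B a2@(0,2):A a3@(0,1):A a4@(1,1):B a5@(3,2):A a6@(1,0):B
t=3: a0@(2,3):B a1@(0,0):B a2@(0,2):A a3@(0,3):A a4@(1,1):B a5@(3,2):A a6@(1,0):B
t=4: (unchanged — steady state)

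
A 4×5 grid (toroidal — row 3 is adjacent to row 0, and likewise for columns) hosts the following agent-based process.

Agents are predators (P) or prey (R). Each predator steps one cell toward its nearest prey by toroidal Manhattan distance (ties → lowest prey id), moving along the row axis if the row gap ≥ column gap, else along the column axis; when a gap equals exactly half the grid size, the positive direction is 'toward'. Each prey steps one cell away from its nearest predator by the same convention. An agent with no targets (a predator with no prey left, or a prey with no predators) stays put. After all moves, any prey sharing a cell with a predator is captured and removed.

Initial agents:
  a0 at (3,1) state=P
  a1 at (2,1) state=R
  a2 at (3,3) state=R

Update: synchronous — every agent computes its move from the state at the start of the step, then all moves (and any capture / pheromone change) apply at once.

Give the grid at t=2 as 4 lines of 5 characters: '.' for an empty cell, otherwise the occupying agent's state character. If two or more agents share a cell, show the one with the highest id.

.R...
.P...
.....
...R.

t=1: a0@(2,1):P a1@(1,1):R a2@(3,4):R
t=2: a0@(1,1):P a1@(0,1):R a2@(3,3):R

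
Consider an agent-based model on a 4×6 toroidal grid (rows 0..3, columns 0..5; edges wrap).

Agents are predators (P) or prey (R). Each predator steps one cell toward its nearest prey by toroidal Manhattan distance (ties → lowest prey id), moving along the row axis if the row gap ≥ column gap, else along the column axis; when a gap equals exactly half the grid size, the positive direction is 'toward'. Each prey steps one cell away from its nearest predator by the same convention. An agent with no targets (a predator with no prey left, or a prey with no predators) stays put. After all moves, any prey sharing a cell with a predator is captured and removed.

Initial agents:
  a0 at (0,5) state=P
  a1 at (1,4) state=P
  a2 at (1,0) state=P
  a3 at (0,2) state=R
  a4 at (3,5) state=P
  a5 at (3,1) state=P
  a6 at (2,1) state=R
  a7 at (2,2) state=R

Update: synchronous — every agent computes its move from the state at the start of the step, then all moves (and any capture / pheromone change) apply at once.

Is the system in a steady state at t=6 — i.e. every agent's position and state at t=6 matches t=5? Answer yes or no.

t=1: a0@(0,0):P a1@(1,3):P a2@(2,0):P a3@(1,2):R a4@(3,0):P a5@(2,1):P a6@(1,1):R a7@(1,2):R
t=2: a0@(1,0):P a1@(1,2):P a2@(1,0):P a4@(0,0):P a5@(1,1):P a6@(0,1):R
t=3: a0@(0,0):P a1@(0,2):P a2@(0,0):P a4@(0,1):P a5@(0,1):P
t=4: (unchanged — steady state)

yes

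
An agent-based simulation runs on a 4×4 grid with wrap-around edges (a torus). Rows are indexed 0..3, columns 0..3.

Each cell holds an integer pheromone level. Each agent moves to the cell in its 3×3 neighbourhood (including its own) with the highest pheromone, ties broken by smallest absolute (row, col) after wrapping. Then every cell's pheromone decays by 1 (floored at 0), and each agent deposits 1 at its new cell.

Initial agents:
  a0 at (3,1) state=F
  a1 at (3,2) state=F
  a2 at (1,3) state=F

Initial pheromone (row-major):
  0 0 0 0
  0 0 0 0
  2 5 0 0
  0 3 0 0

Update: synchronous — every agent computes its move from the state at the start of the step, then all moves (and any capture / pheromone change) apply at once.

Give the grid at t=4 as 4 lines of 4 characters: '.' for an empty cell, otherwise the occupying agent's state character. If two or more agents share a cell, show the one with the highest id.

t=1: a0@(2,1) a1@(2,1) a2@(2,0) | pheromone: 0 0 0 0 / 0 0 0 0 / 2 6 0 0 / 0 2 0 0
t=2: a0@(2,1) a1@(2,1) a2@(2,1) | pheromone: 0 0 0 0 / 0 0 0 0 / 1 8 0 0 / 0 1 0 0
t=3: a0@(2,1) a1@(2,1) a2@(2,1) | pheromone: 0 0 0 0 / 0 0 0 0 / 0 10 0 0 / 0 0 0 0
t=4: a0@(2,1) a1@(2,1) a2@(2,1) | pheromone: 0 0 0 0 / 0 0 0 0 / 0 12 0 0 / 0 0 0 0

....
....
.F..
....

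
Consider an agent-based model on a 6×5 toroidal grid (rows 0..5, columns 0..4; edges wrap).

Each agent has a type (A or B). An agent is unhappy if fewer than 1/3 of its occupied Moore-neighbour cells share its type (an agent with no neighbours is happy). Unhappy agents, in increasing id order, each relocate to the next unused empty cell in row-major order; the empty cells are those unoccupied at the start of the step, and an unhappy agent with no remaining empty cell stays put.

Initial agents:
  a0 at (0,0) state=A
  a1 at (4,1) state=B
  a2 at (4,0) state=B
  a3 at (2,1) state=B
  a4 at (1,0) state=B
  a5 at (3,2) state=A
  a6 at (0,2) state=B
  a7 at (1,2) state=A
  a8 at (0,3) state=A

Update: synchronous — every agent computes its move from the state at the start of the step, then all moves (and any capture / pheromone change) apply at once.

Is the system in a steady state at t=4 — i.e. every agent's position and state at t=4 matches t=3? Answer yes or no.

t=1: a0@(0,1):A a1@(4,1):B a2@(4,0):B a3@(2,1):B a4@(1,0):B a5@(0,4):A a6@(1,1):B a7@(1,2):A a8@(0,3):A
t=2: (unchanged — steady state)

yes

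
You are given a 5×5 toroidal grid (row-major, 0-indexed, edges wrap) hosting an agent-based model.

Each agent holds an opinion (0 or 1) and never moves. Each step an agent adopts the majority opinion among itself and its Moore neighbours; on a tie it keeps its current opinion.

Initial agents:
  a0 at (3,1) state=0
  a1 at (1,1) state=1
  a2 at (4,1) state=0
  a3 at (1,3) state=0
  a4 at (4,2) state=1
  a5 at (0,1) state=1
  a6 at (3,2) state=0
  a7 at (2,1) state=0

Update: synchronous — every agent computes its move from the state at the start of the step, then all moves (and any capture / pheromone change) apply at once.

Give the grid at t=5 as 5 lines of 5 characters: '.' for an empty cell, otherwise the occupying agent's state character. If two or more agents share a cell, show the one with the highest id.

.1...
.1.0.
.0...
.00..
.00..

t=1: a0@(3,1):0 a1@(1,1):1 a2@(4,1):0 a3@(1,3):0 a4@(4,2):0 a5@(0,1):1 a6@(3,2):0 a7@(2,1):0
t=2: (unchanged — steady state)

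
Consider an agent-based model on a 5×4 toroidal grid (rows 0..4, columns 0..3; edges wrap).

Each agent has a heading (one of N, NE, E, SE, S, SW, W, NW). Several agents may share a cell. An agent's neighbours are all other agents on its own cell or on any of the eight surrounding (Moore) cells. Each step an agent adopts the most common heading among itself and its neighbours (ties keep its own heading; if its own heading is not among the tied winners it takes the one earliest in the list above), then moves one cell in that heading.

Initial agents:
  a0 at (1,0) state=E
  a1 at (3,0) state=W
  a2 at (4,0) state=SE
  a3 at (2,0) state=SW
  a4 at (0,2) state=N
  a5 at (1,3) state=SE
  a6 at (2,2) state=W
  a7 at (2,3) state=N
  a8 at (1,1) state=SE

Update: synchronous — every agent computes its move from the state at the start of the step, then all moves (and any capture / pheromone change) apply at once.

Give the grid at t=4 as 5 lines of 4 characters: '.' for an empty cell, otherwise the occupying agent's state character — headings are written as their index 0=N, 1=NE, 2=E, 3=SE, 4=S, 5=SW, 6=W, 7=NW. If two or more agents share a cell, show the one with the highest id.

t=1: a0@(2,1):SE a1@(3,3):W a2@(0,1):SE a3@(3,1):SE a4@(1,3):SE a5@(0,3):N a6@(3,3):SE a7@(2,2):W a8@(2,2):SE
t=2: a0@(3,2):SE a1@(3,2):W a2@(1,2):SE a3@(4,2):SE a4@(2,0):SE a5@(4,3):N a6@(4,0):SE a7@(3,3):SE a8@(3,3):SE
t=3: a0@(4,3):SE a1@(4,3):SE a2@(2,3):SE a3@(0,3):SE a4@(3,1):SE a5@(0,0):SE a6@(0,1):SE a7@(4,0):SE a8@(4,0):SE
t=4: a0@(0,0):SE a1@(0,0):SE a2@(3,0):SE a3@(1,0):SE a4@(4,2):SE a5@(1,1):SE a6@(1,2):SE a7@(0,1):SE a8@(0,1):SE

33..
333.
....
3...
..3.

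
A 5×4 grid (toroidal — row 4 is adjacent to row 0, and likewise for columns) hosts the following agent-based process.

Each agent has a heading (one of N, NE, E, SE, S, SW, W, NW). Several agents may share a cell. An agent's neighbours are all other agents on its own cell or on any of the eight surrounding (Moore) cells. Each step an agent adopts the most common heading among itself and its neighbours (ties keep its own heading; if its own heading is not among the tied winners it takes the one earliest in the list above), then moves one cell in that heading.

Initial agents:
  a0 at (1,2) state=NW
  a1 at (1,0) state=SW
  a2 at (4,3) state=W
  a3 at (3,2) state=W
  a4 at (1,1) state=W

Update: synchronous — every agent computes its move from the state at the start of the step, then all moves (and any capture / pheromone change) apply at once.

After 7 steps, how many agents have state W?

5

t=1: a0@(0,1):NW a1@(2,3):SW a2@(4,2):W a3@(3,1):W a4@(1,0):W
t=2: a0@(0,0):W a1@(3,2):SW a2@(4,1):W a3@(3,0):W a4@(1,3):W
t=3: a0@(0,3):W a1@(4,1):SW a2@(4,0):W a3@(3,3):W a4@(1,2):W
t=4: a0@(0,2):W a1@(0,0):SW a2@(4,3):W a3@(3,2):W a4@(1,1):W
t=5: a0@(0,1):W a1@(0,3):W a2@(4,2):W a3@(3,1):W a4@(1,0):W
t=6: a0@(0,0):W a1@(0,2):W a2@(4,1):W a3@(3,0):W a4@(1,3):W
t=7: a0@(0,3):W a1@(0,1):W a2@(4,0):W a3@(3,3):W a4@(1,2):W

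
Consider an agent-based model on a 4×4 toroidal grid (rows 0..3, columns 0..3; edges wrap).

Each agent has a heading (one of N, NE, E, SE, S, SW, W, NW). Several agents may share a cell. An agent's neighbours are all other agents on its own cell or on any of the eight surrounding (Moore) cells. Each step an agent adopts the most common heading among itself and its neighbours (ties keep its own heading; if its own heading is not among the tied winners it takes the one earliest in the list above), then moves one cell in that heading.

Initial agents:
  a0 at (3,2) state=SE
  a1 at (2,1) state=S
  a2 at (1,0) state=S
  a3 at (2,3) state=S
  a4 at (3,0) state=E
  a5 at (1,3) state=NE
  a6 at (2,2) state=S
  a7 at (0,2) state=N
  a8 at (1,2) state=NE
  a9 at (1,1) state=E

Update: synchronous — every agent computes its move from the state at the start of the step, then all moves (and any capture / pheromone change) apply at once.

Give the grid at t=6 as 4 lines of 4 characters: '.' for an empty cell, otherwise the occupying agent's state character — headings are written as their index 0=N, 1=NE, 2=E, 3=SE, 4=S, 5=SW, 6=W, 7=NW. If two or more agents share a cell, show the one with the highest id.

.444
4.4.
....
4444

t=1: a0@(0,2):S a1@(3,1):S a2@(2,0):S a3@(3,3):S a4@(0,0):S a5@(2,3):S a6@(3,2):S a7@(3,3):NE a8@(2,2):S a9@(2,1):S
t=2: a0@(1,2):S a1@(0,1):S a2@(3,0):S a3@(0,3):S a4@(1,0):S a5@(3,3):S a6@(0,2):S a7@(0,3):S a8@(3,2):S a9@(3,1):S
t=3: a0@(2,2):S a1@(1,1):S a2@(0,0):S a3@(1,3):S a4@(2,0):S a5@(0,3):S a6@(1,2):S a7@(1,3):S a8@(0,2):S a9@(0,1):S
t=4: a0@(3,2):S a1@(2,1):S a2@(1,0):S a3@(2,3):S a4@(3,0):S a5@(1,3):S a6@(2,2):S a7@(2,3):S a8@(1,2):S a9@(1,1):S
t=5: a0@(0,2):S a1@(3,1):S a2@(2,0):S a3@(3,3):S a4@(0,0):S a5@(2,3):S a6@(3,2):S a7@(3,3):S a8@(2,2):S a9@(2,1):S
t=6: a0@(1,2):S a1@(0,1):S a2@(3,0):S a3@(0,3):S a4@(1,0):S a5@(3,3):S a6@(0,2):S a7@(0,3):S a8@(3,2):S a9@(3,1):S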